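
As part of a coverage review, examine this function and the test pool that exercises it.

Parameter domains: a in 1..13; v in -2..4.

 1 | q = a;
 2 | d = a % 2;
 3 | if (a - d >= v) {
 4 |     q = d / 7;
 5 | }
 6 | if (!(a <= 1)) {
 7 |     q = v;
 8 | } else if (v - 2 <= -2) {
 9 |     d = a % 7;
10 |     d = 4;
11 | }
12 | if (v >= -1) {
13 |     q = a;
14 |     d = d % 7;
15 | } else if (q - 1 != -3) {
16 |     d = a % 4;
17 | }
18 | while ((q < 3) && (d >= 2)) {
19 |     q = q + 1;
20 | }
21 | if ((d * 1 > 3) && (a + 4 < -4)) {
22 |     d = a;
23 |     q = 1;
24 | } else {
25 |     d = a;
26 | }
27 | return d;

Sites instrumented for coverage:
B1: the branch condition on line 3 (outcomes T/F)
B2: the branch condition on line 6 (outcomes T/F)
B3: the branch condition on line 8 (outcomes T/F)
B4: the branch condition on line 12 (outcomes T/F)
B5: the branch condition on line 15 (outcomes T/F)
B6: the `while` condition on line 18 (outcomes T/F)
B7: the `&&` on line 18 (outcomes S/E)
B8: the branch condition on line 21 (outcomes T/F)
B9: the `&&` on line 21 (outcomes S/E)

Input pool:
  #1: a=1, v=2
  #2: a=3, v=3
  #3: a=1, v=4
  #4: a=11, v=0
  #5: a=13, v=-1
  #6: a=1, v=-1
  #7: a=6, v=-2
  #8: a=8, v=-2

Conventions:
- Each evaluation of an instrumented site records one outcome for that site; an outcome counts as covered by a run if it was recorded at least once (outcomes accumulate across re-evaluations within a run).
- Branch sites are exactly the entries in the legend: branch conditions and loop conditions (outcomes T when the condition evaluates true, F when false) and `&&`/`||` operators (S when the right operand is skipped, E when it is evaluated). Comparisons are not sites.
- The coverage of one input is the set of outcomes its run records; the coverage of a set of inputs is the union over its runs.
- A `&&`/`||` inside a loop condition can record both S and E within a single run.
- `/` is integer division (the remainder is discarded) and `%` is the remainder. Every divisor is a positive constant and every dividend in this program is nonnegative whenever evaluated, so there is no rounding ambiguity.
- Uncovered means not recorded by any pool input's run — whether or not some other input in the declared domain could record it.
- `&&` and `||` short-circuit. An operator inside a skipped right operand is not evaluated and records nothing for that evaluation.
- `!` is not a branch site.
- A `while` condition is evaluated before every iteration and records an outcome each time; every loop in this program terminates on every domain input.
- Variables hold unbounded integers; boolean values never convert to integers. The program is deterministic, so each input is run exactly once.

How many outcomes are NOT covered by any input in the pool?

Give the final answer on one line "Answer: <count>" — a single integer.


input #1 (a=1, v=2): covers B1=F, B2=F, B3=F, B4=T, B6=F, B7=E, B8=F, B9=S
input #2 (a=3, v=3): covers B1=F, B2=T, B4=T, B6=F, B7=S, B8=F, B9=S
input #3 (a=1, v=4): covers B1=F, B2=F, B3=F, B4=T, B6=F, B7=E, B8=F, B9=S
input #4 (a=11, v=0): covers B1=T, B2=T, B4=T, B6=F, B7=S, B8=F, B9=S
input #5 (a=13, v=-1): covers B1=T, B2=T, B4=T, B6=F, B7=S, B8=F, B9=S
input #6 (a=1, v=-1): covers B1=T, B2=F, B3=T, B4=T, B6=T, B6=F, B7=S, B7=E, B8=F, B9=E
input #7 (a=6, v=-2): covers B1=T, B2=T, B4=F, B5=F, B6=F, B7=E, B8=F, B9=S
input #8 (a=8, v=-2): covers B1=T, B2=T, B4=F, B5=F, B6=F, B7=E, B8=F, B9=S
union over the pool: B1=T, B1=F, B2=T, B2=F, B3=T, B3=F, B4=T, B4=F, B5=F, B6=T, B6=F, B7=S, B7=E, B8=F, B9=S, B9=E
uncovered (2 of 18): B5=T, B8=T
Answer: 2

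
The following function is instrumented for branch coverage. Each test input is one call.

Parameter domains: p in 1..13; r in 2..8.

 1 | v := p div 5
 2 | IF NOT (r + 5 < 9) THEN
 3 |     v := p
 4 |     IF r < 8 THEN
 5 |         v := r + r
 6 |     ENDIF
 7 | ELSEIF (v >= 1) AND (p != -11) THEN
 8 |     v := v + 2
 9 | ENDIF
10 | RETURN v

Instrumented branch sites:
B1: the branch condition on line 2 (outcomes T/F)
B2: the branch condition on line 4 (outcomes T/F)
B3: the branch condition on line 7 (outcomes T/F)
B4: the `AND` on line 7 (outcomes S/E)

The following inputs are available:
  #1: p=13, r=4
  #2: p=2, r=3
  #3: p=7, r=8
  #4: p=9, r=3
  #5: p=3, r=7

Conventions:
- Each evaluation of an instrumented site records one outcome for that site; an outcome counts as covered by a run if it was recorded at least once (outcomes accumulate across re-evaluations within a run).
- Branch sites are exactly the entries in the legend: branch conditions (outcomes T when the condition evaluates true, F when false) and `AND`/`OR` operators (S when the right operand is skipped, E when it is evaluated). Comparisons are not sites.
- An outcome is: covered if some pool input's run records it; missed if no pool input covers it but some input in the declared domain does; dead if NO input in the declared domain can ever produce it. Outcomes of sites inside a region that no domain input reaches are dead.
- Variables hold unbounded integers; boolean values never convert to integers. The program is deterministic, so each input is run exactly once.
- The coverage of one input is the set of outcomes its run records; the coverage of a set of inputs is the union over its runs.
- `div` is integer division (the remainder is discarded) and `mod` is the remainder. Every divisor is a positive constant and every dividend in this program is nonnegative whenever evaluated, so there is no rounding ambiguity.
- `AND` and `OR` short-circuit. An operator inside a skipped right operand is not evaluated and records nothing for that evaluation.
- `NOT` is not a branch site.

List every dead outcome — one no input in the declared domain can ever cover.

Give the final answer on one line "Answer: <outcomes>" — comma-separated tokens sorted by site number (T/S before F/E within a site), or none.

checking every outcome against all 91 domain inputs:
  reachable outcomes have witnesses, e.g. B1=T (e.g. p=1, r=4), B1=F (e.g. p=1, r=2), B2=T (e.g. p=1, r=4), B2=F (e.g. p=1, r=8)

Answer: none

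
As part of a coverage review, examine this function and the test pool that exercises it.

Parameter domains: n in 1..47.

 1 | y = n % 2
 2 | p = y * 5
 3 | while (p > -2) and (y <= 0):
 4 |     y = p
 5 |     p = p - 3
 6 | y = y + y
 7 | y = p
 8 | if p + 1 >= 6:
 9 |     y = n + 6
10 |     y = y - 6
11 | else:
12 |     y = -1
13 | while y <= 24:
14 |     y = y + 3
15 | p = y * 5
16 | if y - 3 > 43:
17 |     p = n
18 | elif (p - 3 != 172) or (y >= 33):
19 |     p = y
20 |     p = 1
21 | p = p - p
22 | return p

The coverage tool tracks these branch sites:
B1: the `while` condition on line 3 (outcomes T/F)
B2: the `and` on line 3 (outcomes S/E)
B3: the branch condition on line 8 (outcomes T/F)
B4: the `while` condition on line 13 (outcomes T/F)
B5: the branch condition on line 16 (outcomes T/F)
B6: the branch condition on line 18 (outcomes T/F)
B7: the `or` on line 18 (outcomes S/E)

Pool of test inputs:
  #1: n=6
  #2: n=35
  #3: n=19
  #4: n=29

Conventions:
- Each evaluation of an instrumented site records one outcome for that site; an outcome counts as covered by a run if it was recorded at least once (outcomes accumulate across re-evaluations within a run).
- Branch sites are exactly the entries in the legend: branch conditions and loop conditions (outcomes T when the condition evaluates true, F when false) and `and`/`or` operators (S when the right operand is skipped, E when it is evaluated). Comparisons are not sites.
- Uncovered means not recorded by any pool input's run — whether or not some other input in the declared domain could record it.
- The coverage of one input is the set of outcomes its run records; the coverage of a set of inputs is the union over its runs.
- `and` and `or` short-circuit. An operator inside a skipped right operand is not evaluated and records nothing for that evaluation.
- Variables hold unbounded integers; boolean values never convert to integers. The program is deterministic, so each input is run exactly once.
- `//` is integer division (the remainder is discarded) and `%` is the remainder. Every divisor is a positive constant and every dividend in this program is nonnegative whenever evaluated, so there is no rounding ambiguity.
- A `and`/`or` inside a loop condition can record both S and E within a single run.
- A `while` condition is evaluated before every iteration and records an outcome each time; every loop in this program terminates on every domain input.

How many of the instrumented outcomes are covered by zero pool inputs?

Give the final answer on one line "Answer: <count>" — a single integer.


#1 (n=6) -> B2->E, B1->T, B2->S, B1->F, B3->F, B4->T, B4->T, B4->T, B4->T, B4->T, B4->T, B4->T, B4->T, B4->T, ...; covered: B1=T, B1=F, B2=S, B2=E, B3=F, B4=T, B4=F, B5=F, B6=T, B7=S
#2 (n=35) -> B2->E, B1->F, B3->T, B4->F, B5->F, B7->E, B6->T; covered: B1=F, B2=E, B3=T, B4=F, B5=F, B6=T, B7=E
#3 (n=19) -> B2->E, B1->F, B3->T, B4->T, B4->T, B4->F, B5->F, B7->S, B6->T; covered: B1=F, B2=E, B3=T, B4=T, B4=F, B5=F, B6=T, B7=S
#4 (n=29) -> B2->E, B1->F, B3->T, B4->F, B5->F, B7->S, B6->T; covered: B1=F, B2=E, B3=T, B4=F, B5=F, B6=T, B7=S
union over the pool: B1=T, B1=F, B2=S, B2=E, B3=T, B3=F, B4=T, B4=F, B5=F, B6=T, B7=S, B7=E
uncovered (2 of 14): B5=T, B6=F
Answer: 2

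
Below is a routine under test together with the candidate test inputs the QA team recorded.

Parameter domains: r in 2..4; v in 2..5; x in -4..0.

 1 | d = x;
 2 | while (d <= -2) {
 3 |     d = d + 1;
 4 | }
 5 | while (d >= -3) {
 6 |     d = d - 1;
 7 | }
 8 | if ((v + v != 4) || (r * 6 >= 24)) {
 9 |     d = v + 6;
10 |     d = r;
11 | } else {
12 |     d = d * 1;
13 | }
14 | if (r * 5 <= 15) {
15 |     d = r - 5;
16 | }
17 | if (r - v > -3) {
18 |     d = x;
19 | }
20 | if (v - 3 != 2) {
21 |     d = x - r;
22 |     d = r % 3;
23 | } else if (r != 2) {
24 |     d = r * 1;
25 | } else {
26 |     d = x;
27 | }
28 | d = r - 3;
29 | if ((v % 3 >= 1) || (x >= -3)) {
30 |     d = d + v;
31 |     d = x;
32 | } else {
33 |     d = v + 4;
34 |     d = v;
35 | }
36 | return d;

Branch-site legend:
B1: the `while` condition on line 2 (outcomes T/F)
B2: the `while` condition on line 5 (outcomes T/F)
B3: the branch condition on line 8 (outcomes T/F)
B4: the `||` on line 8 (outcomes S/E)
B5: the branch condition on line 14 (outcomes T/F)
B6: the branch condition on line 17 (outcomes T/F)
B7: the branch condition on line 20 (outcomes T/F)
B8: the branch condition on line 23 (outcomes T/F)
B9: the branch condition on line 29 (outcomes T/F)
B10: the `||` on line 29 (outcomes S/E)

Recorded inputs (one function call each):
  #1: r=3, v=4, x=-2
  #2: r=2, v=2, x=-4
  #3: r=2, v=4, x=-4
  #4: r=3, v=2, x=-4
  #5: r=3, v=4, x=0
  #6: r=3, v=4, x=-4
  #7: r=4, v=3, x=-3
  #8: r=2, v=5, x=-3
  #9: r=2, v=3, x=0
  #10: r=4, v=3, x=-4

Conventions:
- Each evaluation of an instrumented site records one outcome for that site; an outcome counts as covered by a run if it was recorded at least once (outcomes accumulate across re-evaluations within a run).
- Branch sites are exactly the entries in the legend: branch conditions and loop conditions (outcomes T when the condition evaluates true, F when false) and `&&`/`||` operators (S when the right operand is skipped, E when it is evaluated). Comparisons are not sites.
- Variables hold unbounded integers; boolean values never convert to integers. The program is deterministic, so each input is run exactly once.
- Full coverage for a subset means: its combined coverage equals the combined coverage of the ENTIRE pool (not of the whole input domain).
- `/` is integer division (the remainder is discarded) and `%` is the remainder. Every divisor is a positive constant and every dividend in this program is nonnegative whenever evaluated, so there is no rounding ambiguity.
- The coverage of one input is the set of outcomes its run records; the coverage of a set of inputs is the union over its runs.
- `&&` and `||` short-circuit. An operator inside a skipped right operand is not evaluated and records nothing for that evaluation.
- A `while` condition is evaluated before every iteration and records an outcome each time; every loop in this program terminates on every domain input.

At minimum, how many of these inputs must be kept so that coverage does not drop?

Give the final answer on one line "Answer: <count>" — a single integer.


input #1 (r=3, v=4, x=-2): events B1->T, B1->F, B2->T, B2->T, B2->T, B2->F, B4->S, B3->T, B5->T, B6->T, B7->T, B10->S, B9->T; covers B1=T, B1=F, B2=T, B2=F, B3=T, B4=S, B5=T, B6=T, B7=T, B9=T, B10=S
input #2 (r=2, v=2, x=-4): events B1->T, B1->T, B1->T, B1->F, B2->T, B2->T, B2->T, B2->F, B4->E, B3->F, B5->T, B6->T, B7->T, B10->S, ...; covers B1=T, B1=F, B2=T, B2=F, B3=F, B4=E, B5=T, B6=T, B7=T, B9=T, B10=S
input #3 (r=2, v=4, x=-4): events B1->T, B1->T, B1->T, B1->F, B2->T, B2->T, B2->T, B2->F, B4->S, B3->T, B5->T, B6->T, B7->T, B10->S, ...; covers B1=T, B1=F, B2=T, B2=F, B3=T, B4=S, B5=T, B6=T, B7=T, B9=T, B10=S
input #4 (r=3, v=2, x=-4): events B1->T, B1->T, B1->T, B1->F, B2->T, B2->T, B2->T, B2->F, B4->E, B3->F, B5->T, B6->T, B7->T, B10->S, ...; covers B1=T, B1=F, B2=T, B2=F, B3=F, B4=E, B5=T, B6=T, B7=T, B9=T, B10=S
input #5 (r=3, v=4, x=0): events B1->F, B2->T, B2->T, B2->T, B2->T, B2->F, B4->S, B3->T, B5->T, B6->T, B7->T, B10->S, B9->T; covers B1=F, B2=T, B2=F, B3=T, B4=S, B5=T, B6=T, B7=T, B9=T, B10=S
input #6 (r=3, v=4, x=-4): events B1->T, B1->T, B1->T, B1->F, B2->T, B2->T, B2->T, B2->F, B4->S, B3->T, B5->T, B6->T, B7->T, B10->S, ...; covers B1=T, B1=F, B2=T, B2=F, B3=T, B4=S, B5=T, B6=T, B7=T, B9=T, B10=S
input #7 (r=4, v=3, x=-3): events B1->T, B1->T, B1->F, B2->T, B2->T, B2->T, B2->F, B4->S, B3->T, B5->F, B6->T, B7->T, B10->E, B9->T; covers B1=T, B1=F, B2=T, B2=F, B3=T, B4=S, B5=F, B6=T, B7=T, B9=T, B10=E
input #8 (r=2, v=5, x=-3): events B1->T, B1->T, B1->F, B2->T, B2->T, B2->T, B2->F, B4->S, B3->T, B5->T, B6->F, B7->F, B8->F, B10->S, ...; covers B1=T, B1=F, B2=T, B2=F, B3=T, B4=S, B5=T, B6=F, B7=F, B8=F, B9=T, B10=S
input #9 (r=2, v=3, x=0): events B1->F, B2->T, B2->T, B2->T, B2->T, B2->F, B4->S, B3->T, B5->T, B6->T, B7->T, B10->E, B9->T; covers B1=F, B2=T, B2=F, B3=T, B4=S, B5=T, B6=T, B7=T, B9=T, B10=E
input #10 (r=4, v=3, x=-4): events B1->T, B1->T, B1->T, B1->F, B2->T, B2->T, B2->T, B2->F, B4->S, B3->T, B5->F, B6->T, B7->T, B10->E, ...; covers B1=T, B1=F, B2=T, B2=F, B3=T, B4=S, B5=F, B6=T, B7=T, B9=F, B10=E
pool-wide coverage (19 outcomes): B1=T, B1=F, B2=T, B2=F, B3=T, B3=F, B4=S, B4=E, B5=T, B5=F, B6=T, B6=F, B7=T, B7=F, B8=F, B9=T, B9=F, B10=S, B10=E
size 1 is not enough: best union over all size-1 subsets is 12/19
size 2 is not enough: best union over all size-2 subsets is 17/19
inputs {2, 8, 10} (size 3) cover everything; no size-3 subset with a lexicographically smaller index list covers all 19
Answer: 3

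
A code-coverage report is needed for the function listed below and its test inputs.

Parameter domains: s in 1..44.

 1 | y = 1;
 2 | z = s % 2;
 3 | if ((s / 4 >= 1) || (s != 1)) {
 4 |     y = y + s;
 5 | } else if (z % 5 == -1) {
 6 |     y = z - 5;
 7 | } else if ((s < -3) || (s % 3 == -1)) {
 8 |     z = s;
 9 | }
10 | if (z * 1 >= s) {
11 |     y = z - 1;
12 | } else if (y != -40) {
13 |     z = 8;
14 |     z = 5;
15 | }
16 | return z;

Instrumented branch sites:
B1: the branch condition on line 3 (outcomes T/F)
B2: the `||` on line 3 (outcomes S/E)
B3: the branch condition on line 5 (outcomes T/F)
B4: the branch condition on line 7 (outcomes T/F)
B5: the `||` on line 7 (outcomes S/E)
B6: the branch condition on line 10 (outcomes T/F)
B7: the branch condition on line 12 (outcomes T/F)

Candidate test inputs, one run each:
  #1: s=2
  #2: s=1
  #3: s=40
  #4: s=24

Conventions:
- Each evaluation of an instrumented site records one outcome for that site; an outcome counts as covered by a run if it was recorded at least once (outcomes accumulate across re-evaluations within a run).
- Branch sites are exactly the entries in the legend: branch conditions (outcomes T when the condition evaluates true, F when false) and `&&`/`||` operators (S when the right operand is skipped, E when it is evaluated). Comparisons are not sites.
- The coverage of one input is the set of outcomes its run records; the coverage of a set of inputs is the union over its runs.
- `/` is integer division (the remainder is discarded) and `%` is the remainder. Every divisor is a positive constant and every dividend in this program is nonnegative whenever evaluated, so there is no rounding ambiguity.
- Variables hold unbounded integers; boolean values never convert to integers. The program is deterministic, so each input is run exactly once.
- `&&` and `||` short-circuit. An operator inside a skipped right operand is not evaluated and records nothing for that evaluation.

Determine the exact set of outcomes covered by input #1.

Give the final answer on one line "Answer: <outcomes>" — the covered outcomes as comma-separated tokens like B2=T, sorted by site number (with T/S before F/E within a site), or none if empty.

Event log for input #1 (s=2):
  B2->E, B1->T, B6->F, B7->T
as a set, this run covers: B1=T, B2=E, B6=F, B7=T

Answer: B1=T, B2=E, B6=F, B7=T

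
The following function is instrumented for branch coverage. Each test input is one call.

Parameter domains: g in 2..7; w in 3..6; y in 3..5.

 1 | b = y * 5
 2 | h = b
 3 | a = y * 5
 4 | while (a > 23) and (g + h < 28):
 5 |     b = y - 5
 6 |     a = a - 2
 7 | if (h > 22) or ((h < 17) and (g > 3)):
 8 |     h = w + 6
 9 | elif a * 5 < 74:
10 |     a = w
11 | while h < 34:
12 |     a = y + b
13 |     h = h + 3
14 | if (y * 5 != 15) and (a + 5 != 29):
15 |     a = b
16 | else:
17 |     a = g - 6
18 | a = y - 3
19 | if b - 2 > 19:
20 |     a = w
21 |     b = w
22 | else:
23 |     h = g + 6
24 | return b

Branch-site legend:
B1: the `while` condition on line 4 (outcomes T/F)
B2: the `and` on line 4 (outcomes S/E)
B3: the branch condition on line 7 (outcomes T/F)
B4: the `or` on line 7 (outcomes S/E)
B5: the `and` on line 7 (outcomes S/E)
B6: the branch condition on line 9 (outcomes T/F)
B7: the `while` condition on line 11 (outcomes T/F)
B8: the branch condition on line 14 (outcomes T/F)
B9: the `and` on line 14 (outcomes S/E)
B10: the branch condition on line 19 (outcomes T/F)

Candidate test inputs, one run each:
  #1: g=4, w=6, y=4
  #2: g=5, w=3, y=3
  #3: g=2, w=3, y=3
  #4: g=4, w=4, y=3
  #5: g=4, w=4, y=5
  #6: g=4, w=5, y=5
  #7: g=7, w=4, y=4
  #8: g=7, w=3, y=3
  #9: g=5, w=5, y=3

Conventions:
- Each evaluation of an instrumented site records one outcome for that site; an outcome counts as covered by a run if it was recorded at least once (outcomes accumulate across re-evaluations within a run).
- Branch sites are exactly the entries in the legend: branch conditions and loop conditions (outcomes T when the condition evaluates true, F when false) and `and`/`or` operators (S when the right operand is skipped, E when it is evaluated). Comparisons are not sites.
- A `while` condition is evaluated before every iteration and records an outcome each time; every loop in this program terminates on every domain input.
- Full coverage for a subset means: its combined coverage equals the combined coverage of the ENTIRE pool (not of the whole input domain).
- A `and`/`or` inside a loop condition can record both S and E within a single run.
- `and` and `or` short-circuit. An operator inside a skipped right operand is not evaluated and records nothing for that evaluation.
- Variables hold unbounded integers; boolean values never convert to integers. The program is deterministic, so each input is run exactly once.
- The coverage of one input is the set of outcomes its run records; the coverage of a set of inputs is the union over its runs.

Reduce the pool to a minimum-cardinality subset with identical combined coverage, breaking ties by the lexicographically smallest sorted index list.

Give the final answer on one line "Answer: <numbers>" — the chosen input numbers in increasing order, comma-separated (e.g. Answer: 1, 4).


#1 (g=4, w=6, y=4) -> B2->S, B1->F, B4->E, B5->S, B3->F, B6->F, B7->T, B7->T, B7->T, B7->T, B7->T, B7->F, B9->E, B8->F, ...; covered: B1=F, B2=S, B3=F, B4=E, B5=S, B6=F, B7=T, B7=F, B8=F, B9=E, B10=F
#2 (g=5, w=3, y=3) -> B2->S, B1->F, B4->E, B5->E, B3->T, B7->T, B7->T, B7->T, B7->T, B7->T, B7->T, B7->T, B7->T, B7->T, ...; covered: B1=F, B2=S, B3=T, B4=E, B5=E, B7=T, B7=F, B8=F, B9=S, B10=F
#3 (g=2, w=3, y=3) -> B2->S, B1->F, B4->E, B5->E, B3->F, B6->F, B7->T, B7->T, B7->T, B7->T, B7->T, B7->T, B7->T, B7->F, ...; covered: B1=F, B2=S, B3=F, B4=E, B5=E, B6=F, B7=T, B7=F, B8=F, B9=S, B10=F
#4 (g=4, w=4, y=3) -> B2->S, B1->F, B4->E, B5->E, B3->T, B7->T, B7->T, B7->T, B7->T, B7->T, B7->T, B7->T, B7->T, B7->F, ...; covered: B1=F, B2=S, B3=T, B4=E, B5=E, B7=T, B7=F, B8=F, B9=S, B10=F
#5 (g=4, w=4, y=5) -> B2->E, B1->F, B4->S, B3->T, B7->T, B7->T, B7->T, B7->T, B7->T, B7->T, B7->T, B7->T, B7->F, B9->E, ...; covered: B1=F, B2=E, B3=T, B4=S, B7=T, B7=F, B8=T, B9=E, B10=T
#6 (g=4, w=5, y=5) -> B2->E, B1->F, B4->S, B3->T, B7->T, B7->T, B7->T, B7->T, B7->T, B7->T, B7->T, B7->T, B7->F, B9->E, ...; covered: B1=F, B2=E, B3=T, B4=S, B7=T, B7=F, B8=T, B9=E, B10=T
#7 (g=7, w=4, y=4) -> B2->S, B1->F, B4->E, B5->S, B3->F, B6->F, B7->T, B7->T, B7->T, B7->T, B7->T, B7->F, B9->E, B8->F, ...; covered: B1=F, B2=S, B3=F, B4=E, B5=S, B6=F, B7=T, B7=F, B8=F, B9=E, B10=F
#8 (g=7, w=3, y=3) -> B2->S, B1->F, B4->E, B5->E, B3->T, B7->T, B7->T, B7->T, B7->T, B7->T, B7->T, B7->T, B7->T, B7->T, ...; covered: B1=F, B2=S, B3=T, B4=E, B5=E, B7=T, B7=F, B8=F, B9=S, B10=F
#9 (g=5, w=5, y=3) -> B2->S, B1->F, B4->E, B5->E, B3->T, B7->T, B7->T, B7->T, B7->T, B7->T, B7->T, B7->T, B7->T, B7->F, ...; covered: B1=F, B2=S, B3=T, B4=E, B5=E, B7=T, B7=F, B8=F, B9=S, B10=F
pool-wide coverage (18 outcomes): B1=F, B2=S, B2=E, B3=T, B3=F, B4=S, B4=E, B5=S, B5=E, B6=F, B7=T, B7=F, B8=T, B8=F, B9=S, B9=E, B10=T, B10=F
size 1 is not enough: best union over all size-1 subsets is 11/18
size 2 is not enough: best union over all size-2 subsets is 17/18
at size 3, {1, 2, 5} reaches all 18 outcomes; every lexicographically earlier size-3 subset fails
Answer: 1, 2, 5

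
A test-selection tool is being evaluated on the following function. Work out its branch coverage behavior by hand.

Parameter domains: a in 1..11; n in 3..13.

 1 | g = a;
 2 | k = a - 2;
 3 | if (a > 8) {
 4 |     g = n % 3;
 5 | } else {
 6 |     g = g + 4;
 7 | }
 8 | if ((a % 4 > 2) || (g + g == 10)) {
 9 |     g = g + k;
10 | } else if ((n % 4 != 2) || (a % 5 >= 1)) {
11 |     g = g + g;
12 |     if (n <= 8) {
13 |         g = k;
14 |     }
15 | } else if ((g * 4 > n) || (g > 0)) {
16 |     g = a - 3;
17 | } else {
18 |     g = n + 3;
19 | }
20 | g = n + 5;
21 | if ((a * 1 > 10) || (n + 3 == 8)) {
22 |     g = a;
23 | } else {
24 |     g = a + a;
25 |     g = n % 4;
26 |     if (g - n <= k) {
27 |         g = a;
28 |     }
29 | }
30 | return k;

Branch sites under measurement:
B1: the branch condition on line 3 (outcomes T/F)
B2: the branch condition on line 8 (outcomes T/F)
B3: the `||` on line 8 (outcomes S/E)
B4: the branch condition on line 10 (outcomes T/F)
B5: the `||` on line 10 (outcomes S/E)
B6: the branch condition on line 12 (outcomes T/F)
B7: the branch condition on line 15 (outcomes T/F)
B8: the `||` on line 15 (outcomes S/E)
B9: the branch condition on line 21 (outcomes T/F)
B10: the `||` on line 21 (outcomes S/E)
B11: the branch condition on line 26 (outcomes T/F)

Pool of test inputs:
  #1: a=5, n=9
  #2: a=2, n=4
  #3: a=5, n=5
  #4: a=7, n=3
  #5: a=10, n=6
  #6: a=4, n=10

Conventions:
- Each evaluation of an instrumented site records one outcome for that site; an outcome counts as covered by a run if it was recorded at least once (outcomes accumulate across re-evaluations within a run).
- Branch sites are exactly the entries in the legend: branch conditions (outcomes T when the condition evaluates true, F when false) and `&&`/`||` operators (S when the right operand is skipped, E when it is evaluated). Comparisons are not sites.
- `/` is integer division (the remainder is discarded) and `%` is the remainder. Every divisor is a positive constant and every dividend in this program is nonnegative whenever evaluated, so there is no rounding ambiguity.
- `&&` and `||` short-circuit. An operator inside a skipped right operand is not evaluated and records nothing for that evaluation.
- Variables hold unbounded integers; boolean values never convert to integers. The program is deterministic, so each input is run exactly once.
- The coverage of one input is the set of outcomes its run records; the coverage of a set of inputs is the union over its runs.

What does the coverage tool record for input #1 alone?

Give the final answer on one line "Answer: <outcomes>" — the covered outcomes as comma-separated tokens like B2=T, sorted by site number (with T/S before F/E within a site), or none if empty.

Tracing the run of input #1 (a=5, n=9):
  B1->F, B3->E, B2->F, B5->S, B4->T, B6->F, B10->E, B9->F, B11->T
deduplicating events, the covered set is: B1=F, B2=F, B3=E, B4=T, B5=S, B6=F, B9=F, B10=E, B11=T

Answer: B1=F, B2=F, B3=E, B4=T, B5=S, B6=F, B9=F, B10=E, B11=T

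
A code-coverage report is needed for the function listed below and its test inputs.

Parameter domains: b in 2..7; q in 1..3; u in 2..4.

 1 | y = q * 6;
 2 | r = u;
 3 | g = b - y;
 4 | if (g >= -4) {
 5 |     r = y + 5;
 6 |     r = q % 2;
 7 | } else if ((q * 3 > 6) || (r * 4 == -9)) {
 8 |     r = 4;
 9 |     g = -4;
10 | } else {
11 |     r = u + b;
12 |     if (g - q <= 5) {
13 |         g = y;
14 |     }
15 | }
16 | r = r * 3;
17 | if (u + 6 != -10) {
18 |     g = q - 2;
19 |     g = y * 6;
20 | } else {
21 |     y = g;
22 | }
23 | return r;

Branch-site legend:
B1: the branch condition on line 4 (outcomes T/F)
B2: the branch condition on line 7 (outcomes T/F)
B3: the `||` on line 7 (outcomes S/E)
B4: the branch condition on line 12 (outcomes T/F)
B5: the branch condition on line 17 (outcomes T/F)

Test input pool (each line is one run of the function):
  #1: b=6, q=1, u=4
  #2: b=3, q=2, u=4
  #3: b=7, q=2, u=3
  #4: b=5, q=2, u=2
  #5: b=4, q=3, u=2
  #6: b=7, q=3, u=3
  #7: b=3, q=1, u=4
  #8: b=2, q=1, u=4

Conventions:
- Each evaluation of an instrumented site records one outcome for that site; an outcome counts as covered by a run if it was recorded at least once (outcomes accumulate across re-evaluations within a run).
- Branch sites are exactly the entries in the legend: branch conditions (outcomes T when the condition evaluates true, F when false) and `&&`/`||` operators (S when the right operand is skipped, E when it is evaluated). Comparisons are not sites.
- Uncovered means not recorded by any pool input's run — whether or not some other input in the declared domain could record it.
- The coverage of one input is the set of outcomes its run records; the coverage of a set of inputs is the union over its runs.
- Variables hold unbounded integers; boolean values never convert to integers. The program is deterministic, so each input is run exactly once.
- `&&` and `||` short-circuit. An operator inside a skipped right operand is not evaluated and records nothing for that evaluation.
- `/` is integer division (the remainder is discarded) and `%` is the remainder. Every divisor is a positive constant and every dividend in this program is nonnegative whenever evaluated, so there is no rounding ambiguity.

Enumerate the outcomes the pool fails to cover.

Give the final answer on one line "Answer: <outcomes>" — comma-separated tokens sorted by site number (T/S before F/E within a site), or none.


input #1, b=6, q=1, u=4: events B1->T, B5->T; outcomes B1=T, B5=T
input #2, b=3, q=2, u=4: events B1->F, B3->E, B2->F, B4->T, B5->T; outcomes B1=F, B2=F, B3=E, B4=T, B5=T
input #3, b=7, q=2, u=3: events B1->F, B3->E, B2->F, B4->T, B5->T; outcomes B1=F, B2=F, B3=E, B4=T, B5=T
input #4, b=5, q=2, u=2: events B1->F, B3->E, B2->F, B4->T, B5->T; outcomes B1=F, B2=F, B3=E, B4=T, B5=T
input #5, b=4, q=3, u=2: events B1->F, B3->S, B2->T, B5->T; outcomes B1=F, B2=T, B3=S, B5=T
input #6, b=7, q=3, u=3: events B1->F, B3->S, B2->T, B5->T; outcomes B1=F, B2=T, B3=S, B5=T
input #7, b=3, q=1, u=4: events B1->T, B5->T; outcomes B1=T, B5=T
input #8, b=2, q=1, u=4: events B1->T, B5->T; outcomes B1=T, B5=T
union over the pool: B1=T, B1=F, B2=T, B2=F, B3=S, B3=E, B4=T, B5=T
uncovered (2 of 10): B4=F, B5=F
Answer: B4=F, B5=F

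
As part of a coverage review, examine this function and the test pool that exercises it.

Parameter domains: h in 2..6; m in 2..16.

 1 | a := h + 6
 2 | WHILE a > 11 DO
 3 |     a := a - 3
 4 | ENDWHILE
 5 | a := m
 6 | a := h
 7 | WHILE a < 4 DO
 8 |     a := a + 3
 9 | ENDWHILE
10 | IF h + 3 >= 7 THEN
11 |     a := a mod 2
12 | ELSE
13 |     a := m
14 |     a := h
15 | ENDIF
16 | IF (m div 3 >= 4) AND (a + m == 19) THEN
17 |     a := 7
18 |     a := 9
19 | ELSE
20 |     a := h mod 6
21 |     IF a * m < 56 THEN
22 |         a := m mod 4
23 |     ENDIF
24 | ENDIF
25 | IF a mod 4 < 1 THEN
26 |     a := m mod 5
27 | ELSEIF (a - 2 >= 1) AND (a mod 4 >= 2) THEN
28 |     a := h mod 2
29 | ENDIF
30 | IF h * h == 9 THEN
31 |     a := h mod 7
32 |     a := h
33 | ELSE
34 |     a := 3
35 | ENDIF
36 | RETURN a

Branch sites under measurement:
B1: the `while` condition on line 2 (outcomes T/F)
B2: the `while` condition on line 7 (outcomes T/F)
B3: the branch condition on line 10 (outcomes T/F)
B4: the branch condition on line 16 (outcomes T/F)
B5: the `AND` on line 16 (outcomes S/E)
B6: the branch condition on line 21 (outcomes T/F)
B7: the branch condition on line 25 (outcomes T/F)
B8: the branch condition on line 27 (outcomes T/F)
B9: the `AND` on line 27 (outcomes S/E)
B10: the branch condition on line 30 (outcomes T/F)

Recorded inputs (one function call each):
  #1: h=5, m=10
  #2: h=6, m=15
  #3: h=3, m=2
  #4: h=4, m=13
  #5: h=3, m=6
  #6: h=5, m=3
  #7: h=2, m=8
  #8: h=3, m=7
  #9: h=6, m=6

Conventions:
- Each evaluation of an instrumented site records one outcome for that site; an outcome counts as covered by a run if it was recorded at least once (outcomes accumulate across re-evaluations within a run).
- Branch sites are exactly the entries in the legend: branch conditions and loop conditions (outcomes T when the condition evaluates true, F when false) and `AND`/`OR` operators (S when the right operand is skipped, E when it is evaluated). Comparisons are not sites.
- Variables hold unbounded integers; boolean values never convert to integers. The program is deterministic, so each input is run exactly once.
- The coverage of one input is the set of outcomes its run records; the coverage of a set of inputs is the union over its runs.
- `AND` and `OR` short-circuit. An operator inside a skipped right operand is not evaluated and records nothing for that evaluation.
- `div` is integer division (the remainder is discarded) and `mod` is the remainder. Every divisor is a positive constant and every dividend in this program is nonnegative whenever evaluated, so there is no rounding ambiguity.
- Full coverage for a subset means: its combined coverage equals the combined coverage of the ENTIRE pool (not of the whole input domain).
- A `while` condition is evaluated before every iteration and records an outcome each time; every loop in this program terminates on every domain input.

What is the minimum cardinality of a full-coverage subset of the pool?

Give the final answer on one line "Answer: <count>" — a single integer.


input #1, h=5, m=10: events B1->F, B2->F, B3->T, B5->S, B4->F, B6->T, B7->F, B9->S, B8->F, B10->F; outcomes B1=F, B2=F, B3=T, B4=F, B5=S, B6=T, B7=F, B8=F, B9=S, B10=F
input #2, h=6, m=15: events B1->T, B1->F, B2->F, B3->T, B5->E, B4->F, B6->T, B7->F, B9->E, B8->T, B10->F; outcomes B1=T, B1=F, B2=F, B3=T, B4=F, B5=E, B6=T, B7=F, B8=T, B9=E, B10=F
input #3, h=3, m=2: events B1->F, B2->T, B2->F, B3->F, B5->S, B4->F, B6->T, B7->F, B9->S, B8->F, B10->T; outcomes B1=F, B2=T, B2=F, B3=F, B4=F, B5=S, B6=T, B7=F, B8=F, B9=S, B10=T
input #4, h=4, m=13: events B1->F, B2->F, B3->T, B5->E, B4->F, B6->T, B7->F, B9->S, B8->F, B10->F; outcomes B1=F, B2=F, B3=T, B4=F, B5=E, B6=T, B7=F, B8=F, B9=S, B10=F
input #5, h=3, m=6: events B1->F, B2->T, B2->F, B3->F, B5->S, B4->F, B6->T, B7->F, B9->S, B8->F, B10->T; outcomes B1=F, B2=T, B2=F, B3=F, B4=F, B5=S, B6=T, B7=F, B8=F, B9=S, B10=T
input #6, h=5, m=3: events B1->F, B2->F, B3->T, B5->S, B4->F, B6->T, B7->F, B9->E, B8->T, B10->F; outcomes B1=F, B2=F, B3=T, B4=F, B5=S, B6=T, B7=F, B8=T, B9=E, B10=F
input #7, h=2, m=8: events B1->F, B2->T, B2->F, B3->F, B5->S, B4->F, B6->T, B7->T, B10->F; outcomes B1=F, B2=T, B2=F, B3=F, B4=F, B5=S, B6=T, B7=T, B10=F
input #8, h=3, m=7: events B1->F, B2->T, B2->F, B3->F, B5->S, B4->F, B6->T, B7->F, B9->E, B8->T, B10->T; outcomes B1=F, B2=T, B2=F, B3=F, B4=F, B5=S, B6=T, B7=F, B8=T, B9=E, B10=T
input #9, h=6, m=6: events B1->T, B1->F, B2->F, B3->T, B5->S, B4->F, B6->T, B7->F, B9->S, B8->F, B10->F; outcomes B1=T, B1=F, B2=F, B3=T, B4=F, B5=S, B6=T, B7=F, B8=F, B9=S, B10=F
pool-wide coverage (18 outcomes): B1=T, B1=F, B2=T, B2=F, B3=T, B3=F, B4=F, B5=S, B5=E, B6=T, B7=T, B7=F, B8=T, B8=F, B9=S, B9=E, B10=T, B10=F
no size-1 subset reaches all 18 outcomes (best union: 11/18)
no size-2 subset reaches all 18 outcomes (best union: 17/18)
inputs {2, 3, 7} (size 3) cover everything; no size-3 subset with a lexicographically smaller index list covers all 18
Answer: 3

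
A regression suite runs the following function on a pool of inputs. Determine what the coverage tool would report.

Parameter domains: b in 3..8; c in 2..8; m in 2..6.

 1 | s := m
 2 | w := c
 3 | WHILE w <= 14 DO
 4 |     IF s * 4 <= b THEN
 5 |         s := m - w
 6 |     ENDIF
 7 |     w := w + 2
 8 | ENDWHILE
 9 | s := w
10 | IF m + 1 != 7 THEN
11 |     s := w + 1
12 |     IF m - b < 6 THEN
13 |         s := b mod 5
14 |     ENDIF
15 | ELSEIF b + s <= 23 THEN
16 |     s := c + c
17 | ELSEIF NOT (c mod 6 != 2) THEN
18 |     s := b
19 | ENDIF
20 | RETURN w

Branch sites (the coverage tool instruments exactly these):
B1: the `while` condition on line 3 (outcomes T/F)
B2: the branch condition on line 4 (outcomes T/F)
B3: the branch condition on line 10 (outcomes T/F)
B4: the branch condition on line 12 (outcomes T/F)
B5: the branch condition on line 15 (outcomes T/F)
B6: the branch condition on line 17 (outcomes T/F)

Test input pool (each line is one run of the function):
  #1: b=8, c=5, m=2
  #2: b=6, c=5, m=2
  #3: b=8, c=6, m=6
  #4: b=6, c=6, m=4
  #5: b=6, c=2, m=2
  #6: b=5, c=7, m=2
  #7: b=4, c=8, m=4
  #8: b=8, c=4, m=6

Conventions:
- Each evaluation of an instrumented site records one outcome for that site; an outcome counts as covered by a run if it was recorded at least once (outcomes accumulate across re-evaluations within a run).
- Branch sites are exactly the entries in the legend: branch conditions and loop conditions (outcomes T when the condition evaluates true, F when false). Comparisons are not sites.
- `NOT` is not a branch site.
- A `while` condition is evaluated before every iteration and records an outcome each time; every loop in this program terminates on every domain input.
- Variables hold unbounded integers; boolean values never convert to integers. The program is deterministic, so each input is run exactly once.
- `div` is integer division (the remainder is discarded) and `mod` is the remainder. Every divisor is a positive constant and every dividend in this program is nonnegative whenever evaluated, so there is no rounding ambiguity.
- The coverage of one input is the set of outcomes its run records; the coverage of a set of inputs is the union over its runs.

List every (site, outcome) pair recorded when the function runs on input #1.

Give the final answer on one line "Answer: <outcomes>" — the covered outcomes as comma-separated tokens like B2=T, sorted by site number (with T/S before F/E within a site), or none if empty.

Tracing the run of input #1 (b=8, c=5, m=2):
  B1->T, B2->T, B1->T, B2->T, B1->T, B2->T, B1->T, B2->T, B1->T, B2->T
  B1->F, B3->T, B4->T
as a set, this run covers: B1=T, B1=F, B2=T, B3=T, B4=T

Answer: B1=T, B1=F, B2=T, B3=T, B4=T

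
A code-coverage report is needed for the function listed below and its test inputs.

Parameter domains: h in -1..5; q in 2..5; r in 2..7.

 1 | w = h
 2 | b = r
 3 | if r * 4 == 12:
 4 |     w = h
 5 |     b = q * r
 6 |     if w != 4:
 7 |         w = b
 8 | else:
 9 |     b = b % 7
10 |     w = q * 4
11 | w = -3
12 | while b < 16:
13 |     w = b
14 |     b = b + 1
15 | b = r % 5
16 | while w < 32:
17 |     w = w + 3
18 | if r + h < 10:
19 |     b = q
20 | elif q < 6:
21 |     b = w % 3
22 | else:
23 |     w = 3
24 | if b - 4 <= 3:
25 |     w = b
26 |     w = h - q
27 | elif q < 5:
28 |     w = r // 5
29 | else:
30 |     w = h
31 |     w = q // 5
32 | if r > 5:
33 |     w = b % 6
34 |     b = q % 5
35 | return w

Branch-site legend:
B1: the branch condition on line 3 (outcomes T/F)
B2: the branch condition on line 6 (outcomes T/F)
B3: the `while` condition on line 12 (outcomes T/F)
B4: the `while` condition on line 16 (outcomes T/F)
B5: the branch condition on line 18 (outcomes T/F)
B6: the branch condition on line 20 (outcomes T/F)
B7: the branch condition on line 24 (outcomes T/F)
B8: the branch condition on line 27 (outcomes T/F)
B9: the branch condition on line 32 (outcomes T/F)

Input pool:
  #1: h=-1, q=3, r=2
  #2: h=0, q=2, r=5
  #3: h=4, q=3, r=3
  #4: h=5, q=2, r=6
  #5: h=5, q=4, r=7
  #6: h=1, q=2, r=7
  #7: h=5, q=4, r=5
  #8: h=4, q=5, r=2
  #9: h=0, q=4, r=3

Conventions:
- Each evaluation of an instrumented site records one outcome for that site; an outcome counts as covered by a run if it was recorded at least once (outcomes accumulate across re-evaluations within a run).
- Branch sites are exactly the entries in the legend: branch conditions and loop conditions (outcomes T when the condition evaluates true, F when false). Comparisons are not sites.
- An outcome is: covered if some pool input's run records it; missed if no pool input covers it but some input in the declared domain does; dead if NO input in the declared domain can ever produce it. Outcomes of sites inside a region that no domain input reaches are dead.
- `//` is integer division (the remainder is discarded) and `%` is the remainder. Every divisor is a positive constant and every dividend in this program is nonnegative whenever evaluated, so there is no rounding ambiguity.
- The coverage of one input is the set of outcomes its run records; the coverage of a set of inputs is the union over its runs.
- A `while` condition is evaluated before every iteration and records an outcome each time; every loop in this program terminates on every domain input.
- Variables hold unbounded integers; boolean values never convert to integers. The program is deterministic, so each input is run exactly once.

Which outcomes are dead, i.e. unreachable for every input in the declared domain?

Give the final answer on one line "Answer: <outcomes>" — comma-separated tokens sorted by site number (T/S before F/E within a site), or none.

running all 168 domain inputs and tallying outcomes:
  B6=F: zero occurrences over every domain input -> dead
  B7=F: zero occurrences over every domain input -> dead
  B8=T: zero occurrences over every domain input -> dead
  B8=F: zero occurrences over every domain input -> dead
  reachable outcomes have witnesses, e.g. B1=T (e.g. h=-1, q=2, r=3), B1=F (e.g. h=-1, q=2, r=2), B2=T (e.g. h=-1, q=2, r=3), B2=F (e.g. h=4, q=2, r=3)

Answer: B6=F, B7=F, B8=T, B8=F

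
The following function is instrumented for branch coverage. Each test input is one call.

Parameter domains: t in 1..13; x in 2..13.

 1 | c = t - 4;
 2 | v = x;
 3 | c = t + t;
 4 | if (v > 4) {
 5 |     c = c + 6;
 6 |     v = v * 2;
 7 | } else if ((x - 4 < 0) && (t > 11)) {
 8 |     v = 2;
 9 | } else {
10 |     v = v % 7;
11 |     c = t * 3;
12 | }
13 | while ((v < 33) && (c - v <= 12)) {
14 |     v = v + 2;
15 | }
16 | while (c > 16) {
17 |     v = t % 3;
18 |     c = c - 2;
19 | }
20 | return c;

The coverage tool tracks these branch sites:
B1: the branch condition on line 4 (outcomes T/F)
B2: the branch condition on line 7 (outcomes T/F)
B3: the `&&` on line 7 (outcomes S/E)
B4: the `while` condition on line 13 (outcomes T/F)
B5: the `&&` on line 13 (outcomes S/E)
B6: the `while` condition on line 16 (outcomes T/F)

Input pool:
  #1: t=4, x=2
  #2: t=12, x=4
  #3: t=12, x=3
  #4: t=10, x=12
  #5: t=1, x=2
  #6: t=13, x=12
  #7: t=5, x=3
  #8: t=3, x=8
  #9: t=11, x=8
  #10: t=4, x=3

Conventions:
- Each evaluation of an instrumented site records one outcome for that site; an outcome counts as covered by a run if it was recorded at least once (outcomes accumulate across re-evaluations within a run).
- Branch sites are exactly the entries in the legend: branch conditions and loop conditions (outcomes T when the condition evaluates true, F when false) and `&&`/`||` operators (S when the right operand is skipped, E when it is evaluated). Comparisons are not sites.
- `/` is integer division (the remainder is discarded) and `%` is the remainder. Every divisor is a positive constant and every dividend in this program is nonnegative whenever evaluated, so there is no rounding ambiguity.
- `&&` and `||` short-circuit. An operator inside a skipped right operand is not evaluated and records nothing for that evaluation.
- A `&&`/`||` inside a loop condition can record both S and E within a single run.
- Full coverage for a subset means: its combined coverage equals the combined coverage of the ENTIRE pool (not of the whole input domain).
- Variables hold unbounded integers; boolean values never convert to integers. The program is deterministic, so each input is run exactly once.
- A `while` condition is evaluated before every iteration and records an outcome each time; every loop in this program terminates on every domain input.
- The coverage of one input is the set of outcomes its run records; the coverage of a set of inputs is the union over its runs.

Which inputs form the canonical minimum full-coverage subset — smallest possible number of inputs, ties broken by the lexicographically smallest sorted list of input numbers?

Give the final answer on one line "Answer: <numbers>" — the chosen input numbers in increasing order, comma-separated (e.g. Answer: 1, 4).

run #1 (t=4, x=2) runs B1->F, B3->E, B2->F, B5->E, B4->T, B5->E, B4->T, B5->E, B4->T, B5->E, B4->T, B5->E, B4->T, B5->E, ...; records B1=F, B2=F, B3=E, B4=T, B4=F, B5=S, B5=E, B6=F
run #2 (t=12, x=4) runs B1->F, B3->S, B2->F, B5->E, B4->F, B6->T, B6->T, B6->T, B6->T, B6->T, B6->T, B6->T, B6->T, B6->T, ...; records B1=F, B2=F, B3=S, B4=F, B5=E, B6=T, B6=F
run #3 (t=12, x=3) runs B1->F, B3->E, B2->T, B5->E, B4->F, B6->T, B6->T, B6->T, B6->T, B6->F; records B1=F, B2=T, B3=E, B4=F, B5=E, B6=T, B6=F
run #4 (t=10, x=12) runs B1->T, B5->E, B4->T, B5->E, B4->T, B5->E, B4->T, B5->E, B4->T, B5->E, B4->T, B5->S, B4->F, B6->T, ...; records B1=T, B4=T, B4=F, B5=S, B5=E, B6=T, B6=F
run #5 (t=1, x=2) runs B1->F, B3->E, B2->F, B5->E, B4->T, B5->E, B4->T, B5->E, B4->T, B5->E, B4->T, B5->E, B4->T, B5->E, ...; records B1=F, B2=F, B3=E, B4=T, B4=F, B5=S, B5=E, B6=F
run #6 (t=13, x=12) runs B1->T, B5->E, B4->T, B5->E, B4->T, B5->E, B4->T, B5->E, B4->T, B5->E, B4->T, B5->S, B4->F, B6->T, ...; records B1=T, B4=T, B4=F, B5=S, B5=E, B6=T, B6=F
run #7 (t=5, x=3) runs B1->F, B3->E, B2->F, B5->E, B4->T, B5->E, B4->T, B5->E, B4->T, B5->E, B4->T, B5->E, B4->T, B5->E, ...; records B1=F, B2=F, B3=E, B4=T, B4=F, B5=S, B5=E, B6=F
run #8 (t=3, x=8) runs B1->T, B5->E, B4->T, B5->E, B4->T, B5->E, B4->T, B5->E, B4->T, B5->E, B4->T, B5->E, B4->T, B5->E, ...; records B1=T, B4=T, B4=F, B5=S, B5=E, B6=F
run #9 (t=11, x=8) runs B1->T, B5->E, B4->T, B5->E, B4->T, B5->E, B4->T, B5->E, B4->T, B5->E, B4->T, B5->E, B4->T, B5->E, ...; records B1=T, B4=T, B4=F, B5=S, B5=E, B6=T, B6=F
run #10 (t=4, x=3) runs B1->F, B3->E, B2->F, B5->E, B4->T, B5->E, B4->T, B5->E, B4->T, B5->E, B4->T, B5->E, B4->T, B5->E, ...; records B1=F, B2=F, B3=E, B4=T, B4=F, B5=S, B5=E, B6=F
together the pool reaches 12 outcomes: B1=T, B1=F, B2=T, B2=F, B3=S, B3=E, B4=T, B4=F, B5=S, B5=E, B6=T, B6=F
size 1 is not enough: best union over all size-1 subsets is 8/12
size 2 is not enough: best union over all size-2 subsets is 10/12
the canonical winner is {2, 3, 4}: size 3, full 12-outcome coverage, earliest index list among size-3 covers

Answer: 2, 3, 4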